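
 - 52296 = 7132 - 59428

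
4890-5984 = -1094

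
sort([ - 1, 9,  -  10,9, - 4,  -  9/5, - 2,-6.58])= [ - 10, - 6.58, - 4, - 2,- 9/5, - 1, 9, 9]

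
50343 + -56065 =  - 5722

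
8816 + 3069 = 11885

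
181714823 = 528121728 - 346406905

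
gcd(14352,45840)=48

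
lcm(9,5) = 45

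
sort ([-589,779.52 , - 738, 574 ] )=[-738, - 589, 574, 779.52]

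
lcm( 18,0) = 0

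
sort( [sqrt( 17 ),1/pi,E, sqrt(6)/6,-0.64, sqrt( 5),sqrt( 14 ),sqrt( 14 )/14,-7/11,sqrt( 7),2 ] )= [ - 0.64, - 7/11,  sqrt( 14)/14,1/pi, sqrt( 6 ) /6, 2  ,  sqrt( 5),  sqrt( 7 ),E,sqrt(14),sqrt(17)]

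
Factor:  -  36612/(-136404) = 113^1*421^( - 1)=113/421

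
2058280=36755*56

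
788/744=197/186= 1.06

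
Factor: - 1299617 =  - 11^1*118147^1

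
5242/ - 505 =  - 11+313/505 = -10.38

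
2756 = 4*689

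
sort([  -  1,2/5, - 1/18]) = [- 1, - 1/18,2/5 ] 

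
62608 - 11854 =50754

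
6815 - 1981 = 4834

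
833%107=84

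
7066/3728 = 1+1669/1864 = 1.90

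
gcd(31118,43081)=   1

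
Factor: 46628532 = 2^2*3^2 * 991^1*1307^1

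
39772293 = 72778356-33006063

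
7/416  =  7/416 = 0.02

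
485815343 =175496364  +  310318979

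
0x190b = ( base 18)11E3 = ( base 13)2BC2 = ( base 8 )14413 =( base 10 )6411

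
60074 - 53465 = 6609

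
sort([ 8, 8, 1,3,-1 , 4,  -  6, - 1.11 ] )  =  [-6 , - 1.11, -1, 1 , 3, 4,8, 8]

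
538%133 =6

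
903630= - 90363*( - 10)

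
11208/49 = 11208/49 = 228.73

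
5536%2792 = 2744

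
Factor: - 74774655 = -3^2*5^1*1661659^1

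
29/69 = 29/69= 0.42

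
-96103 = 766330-862433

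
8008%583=429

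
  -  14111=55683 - 69794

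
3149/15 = 209 + 14/15= 209.93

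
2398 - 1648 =750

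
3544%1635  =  274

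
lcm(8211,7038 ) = 49266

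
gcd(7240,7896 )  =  8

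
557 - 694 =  - 137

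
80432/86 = 40216/43 = 935.26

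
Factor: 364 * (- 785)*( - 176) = 50290240 = 2^6*5^1*7^1 * 11^1*13^1*  157^1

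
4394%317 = 273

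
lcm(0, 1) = 0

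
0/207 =0 = 0.00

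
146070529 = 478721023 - 332650494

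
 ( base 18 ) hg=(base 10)322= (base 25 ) CM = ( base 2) 101000010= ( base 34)9G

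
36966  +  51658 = 88624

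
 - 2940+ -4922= -7862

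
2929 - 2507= 422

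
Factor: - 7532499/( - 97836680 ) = 2^( - 3)*3^1*5^( - 1)*13^2*61^( - 1) *83^1* 101^ ( - 1)*179^1 * 397^(-1) 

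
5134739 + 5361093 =10495832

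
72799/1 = 72799 =72799.00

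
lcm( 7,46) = 322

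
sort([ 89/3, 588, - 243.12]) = [-243.12, 89/3,588 ]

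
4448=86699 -82251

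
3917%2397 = 1520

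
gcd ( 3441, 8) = 1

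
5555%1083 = 140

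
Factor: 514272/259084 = 264/133 = 2^3  *  3^1*7^( - 1)*11^1*19^( - 1)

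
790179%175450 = 88379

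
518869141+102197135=621066276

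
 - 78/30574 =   -  1 + 15248/15287 = - 0.00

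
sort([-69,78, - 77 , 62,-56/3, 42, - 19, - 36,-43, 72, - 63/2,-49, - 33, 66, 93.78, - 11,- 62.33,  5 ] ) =[ - 77,-69,-62.33 , - 49, - 43,  -  36, -33,  -  63/2,  -  19, - 56/3, - 11,5,42, 62, 66 , 72, 78, 93.78 ] 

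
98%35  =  28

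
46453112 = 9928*4679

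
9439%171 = 34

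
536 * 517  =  277112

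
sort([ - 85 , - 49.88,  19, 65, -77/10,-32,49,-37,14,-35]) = [-85,- 49.88, - 37, - 35,- 32,-77/10 , 14 , 19,  49, 65 ] 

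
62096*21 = 1304016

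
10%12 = 10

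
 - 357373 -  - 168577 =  -188796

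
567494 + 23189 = 590683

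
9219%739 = 351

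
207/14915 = 207/14915 = 0.01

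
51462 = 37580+13882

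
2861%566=31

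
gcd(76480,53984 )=32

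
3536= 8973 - 5437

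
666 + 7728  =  8394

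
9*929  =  8361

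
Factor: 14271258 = 2^1*3^1*2378543^1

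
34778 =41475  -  6697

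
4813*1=4813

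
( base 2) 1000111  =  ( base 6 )155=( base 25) 2L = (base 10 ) 71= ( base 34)23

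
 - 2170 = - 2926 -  - 756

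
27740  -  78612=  - 50872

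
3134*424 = 1328816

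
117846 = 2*58923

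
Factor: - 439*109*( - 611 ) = 29236961 = 13^1*47^1 * 109^1 * 439^1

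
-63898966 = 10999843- 74898809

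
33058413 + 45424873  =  78483286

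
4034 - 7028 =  - 2994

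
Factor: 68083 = 103^1 * 661^1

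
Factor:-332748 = -2^2*3^4*13^1*79^1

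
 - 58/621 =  - 1 + 563/621  =  - 0.09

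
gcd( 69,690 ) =69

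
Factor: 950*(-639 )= -2^1*3^2*5^2*19^1*71^1= -607050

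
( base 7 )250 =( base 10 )133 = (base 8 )205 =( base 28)4l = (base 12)b1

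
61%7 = 5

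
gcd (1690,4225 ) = 845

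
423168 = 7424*57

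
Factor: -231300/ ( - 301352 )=57825/75338 = 2^( - 1 )*3^2*5^2*139^( - 1 )*257^1*271^( - 1) 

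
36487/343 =36487/343 =106.38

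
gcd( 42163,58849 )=1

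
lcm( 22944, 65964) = 527712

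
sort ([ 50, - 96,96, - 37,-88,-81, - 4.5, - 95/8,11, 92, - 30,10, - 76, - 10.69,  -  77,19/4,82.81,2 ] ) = [-96, - 88, -81,-77 , - 76, -37, - 30,-95/8, - 10.69,-4.5,2,19/4,10,  11,50,82.81,92,96]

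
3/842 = 3/842 = 0.00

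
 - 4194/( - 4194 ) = 1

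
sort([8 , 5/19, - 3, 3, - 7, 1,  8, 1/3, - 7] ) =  [ - 7, - 7, - 3,5/19 , 1/3, 1, 3, 8,8 ]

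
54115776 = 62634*864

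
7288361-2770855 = 4517506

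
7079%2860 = 1359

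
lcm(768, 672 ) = 5376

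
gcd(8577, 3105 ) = 9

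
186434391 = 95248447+91185944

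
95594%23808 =362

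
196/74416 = 49/18604  =  0.00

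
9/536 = 9/536 = 0.02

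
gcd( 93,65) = 1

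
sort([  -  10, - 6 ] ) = [ - 10, - 6]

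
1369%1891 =1369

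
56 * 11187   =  626472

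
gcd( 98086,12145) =1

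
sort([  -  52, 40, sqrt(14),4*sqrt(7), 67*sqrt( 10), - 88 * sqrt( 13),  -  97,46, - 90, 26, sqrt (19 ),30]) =[ -88*sqrt ( 13 ),-97,-90, - 52,sqrt(14),sqrt( 19), 4*sqrt(7 ),26, 30,40,46, 67*sqrt( 10 ) ]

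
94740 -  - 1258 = 95998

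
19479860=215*90604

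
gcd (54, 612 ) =18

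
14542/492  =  7271/246= 29.56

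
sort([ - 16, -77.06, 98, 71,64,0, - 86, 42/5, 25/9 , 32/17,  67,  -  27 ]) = [ - 86, - 77.06, - 27, - 16,0 , 32/17,25/9,42/5,  64,  67, 71  ,  98]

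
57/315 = 19/105 = 0.18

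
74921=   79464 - 4543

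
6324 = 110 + 6214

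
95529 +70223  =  165752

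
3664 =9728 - 6064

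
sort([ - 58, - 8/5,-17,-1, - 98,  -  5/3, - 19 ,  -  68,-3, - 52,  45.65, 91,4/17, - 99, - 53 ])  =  [ - 99,-98, - 68, -58,  -  53, - 52,-19, - 17, - 3,-5/3,-8/5,  -  1 , 4/17,45.65,91 ]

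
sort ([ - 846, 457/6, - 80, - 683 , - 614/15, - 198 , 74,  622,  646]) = [ - 846, - 683, - 198 , - 80, - 614/15, 74 , 457/6,622 , 646]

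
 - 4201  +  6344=2143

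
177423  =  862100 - 684677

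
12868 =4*3217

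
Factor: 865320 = 2^3*3^1*5^1*7211^1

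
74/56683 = 74/56683 = 0.00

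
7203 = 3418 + 3785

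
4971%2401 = 169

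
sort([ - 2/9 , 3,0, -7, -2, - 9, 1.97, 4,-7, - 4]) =[ - 9 ,-7, -7, - 4, - 2, - 2/9,0 , 1.97,3, 4] 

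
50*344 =17200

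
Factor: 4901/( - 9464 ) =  - 29/56= -  2^ (-3 ) *7^( - 1) * 29^1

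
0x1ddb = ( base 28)9KR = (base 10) 7643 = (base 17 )197a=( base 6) 55215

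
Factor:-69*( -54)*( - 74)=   -  2^2*3^4*23^1*37^1 = - 275724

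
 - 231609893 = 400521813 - 632131706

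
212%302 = 212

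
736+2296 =3032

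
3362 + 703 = 4065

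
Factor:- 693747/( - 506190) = 2^( - 1)*3^1*5^( - 1)*19^1*47^( - 1)*359^( - 1)*4057^1 = 231249/168730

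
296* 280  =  82880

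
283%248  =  35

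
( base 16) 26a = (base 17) 226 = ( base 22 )162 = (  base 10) 618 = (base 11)512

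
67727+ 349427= 417154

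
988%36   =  16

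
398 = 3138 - 2740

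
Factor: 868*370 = 2^3*5^1 * 7^1*31^1*37^1 = 321160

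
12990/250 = 1299/25 = 51.96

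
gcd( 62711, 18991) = 1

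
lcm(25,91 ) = 2275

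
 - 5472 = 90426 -95898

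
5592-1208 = 4384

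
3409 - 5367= -1958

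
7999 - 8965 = -966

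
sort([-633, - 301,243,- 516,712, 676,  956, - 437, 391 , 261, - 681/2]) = [ - 633,  -  516,  -  437, - 681/2, - 301, 243,261, 391, 676, 712, 956]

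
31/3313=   31/3313 =0.01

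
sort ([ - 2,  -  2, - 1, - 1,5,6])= [ - 2,  -  2,  -  1, -1,5 , 6] 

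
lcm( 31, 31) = 31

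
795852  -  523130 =272722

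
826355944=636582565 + 189773379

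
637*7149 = 4553913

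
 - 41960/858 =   -  20980/429 = - 48.90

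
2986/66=45+8/33 = 45.24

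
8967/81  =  110 + 19/27 = 110.70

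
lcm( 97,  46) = 4462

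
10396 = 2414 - -7982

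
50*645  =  32250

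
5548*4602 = 25531896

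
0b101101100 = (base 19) 103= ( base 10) 364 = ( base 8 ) 554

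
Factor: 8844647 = 7^2*180503^1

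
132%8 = 4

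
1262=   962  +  300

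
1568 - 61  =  1507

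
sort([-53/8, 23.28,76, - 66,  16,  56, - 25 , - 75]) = [ - 75, - 66, - 25, - 53/8,16, 23.28, 56, 76 ] 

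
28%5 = 3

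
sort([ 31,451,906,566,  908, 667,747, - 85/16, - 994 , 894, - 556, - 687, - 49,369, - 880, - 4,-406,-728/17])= [ - 994, - 880, - 687,- 556, - 406, - 49,-728/17,- 85/16, -4, 31,369,  451,566,  667,747, 894, 906, 908 ] 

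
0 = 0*57772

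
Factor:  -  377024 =-2^6*43^1*137^1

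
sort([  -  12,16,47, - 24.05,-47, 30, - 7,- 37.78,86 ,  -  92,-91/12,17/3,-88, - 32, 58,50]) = [ - 92, - 88 , - 47 , - 37.78,-32, - 24.05, - 12, - 91/12, - 7, 17/3, 16, 30,47,50 , 58,86]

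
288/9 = 32 = 32.00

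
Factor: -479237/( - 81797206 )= 2^( - 1 )*11^1*19^1*2293^1 *40898603^(  -  1)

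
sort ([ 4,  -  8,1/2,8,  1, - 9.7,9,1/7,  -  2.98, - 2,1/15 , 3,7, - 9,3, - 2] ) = [  -  9.7 ,-9,-8, -2.98,  -  2, - 2,1/15,1/7,1/2,  1, 3,3,4 , 7,8, 9] 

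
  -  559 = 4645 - 5204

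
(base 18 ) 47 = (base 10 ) 79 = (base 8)117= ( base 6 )211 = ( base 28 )2n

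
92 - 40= 52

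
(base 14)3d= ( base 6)131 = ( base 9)61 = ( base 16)37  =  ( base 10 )55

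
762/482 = 381/241 = 1.58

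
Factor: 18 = 2^1*3^2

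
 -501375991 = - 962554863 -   -  461178872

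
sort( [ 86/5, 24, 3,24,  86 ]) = [ 3,86/5,  24, 24,86] 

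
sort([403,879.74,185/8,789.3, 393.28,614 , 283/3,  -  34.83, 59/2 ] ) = [ - 34.83, 185/8,  59/2,283/3,  393.28, 403,614, 789.3,879.74] 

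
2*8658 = 17316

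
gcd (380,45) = 5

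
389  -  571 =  - 182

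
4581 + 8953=13534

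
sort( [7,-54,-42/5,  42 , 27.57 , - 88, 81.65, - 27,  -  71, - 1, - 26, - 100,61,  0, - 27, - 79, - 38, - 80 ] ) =[ - 100, - 88, - 80, - 79, - 71  ,-54, - 38, - 27, - 27, - 26, - 42/5,-1,0,7,27.57,42,61, 81.65] 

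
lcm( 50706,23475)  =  1267650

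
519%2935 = 519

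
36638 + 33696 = 70334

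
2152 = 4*538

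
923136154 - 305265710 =617870444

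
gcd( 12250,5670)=70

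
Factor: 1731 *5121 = 3^3*569^1  *  577^1  =  8864451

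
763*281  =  214403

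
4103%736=423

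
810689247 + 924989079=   1735678326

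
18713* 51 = 954363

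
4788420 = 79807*60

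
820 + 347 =1167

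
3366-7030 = - 3664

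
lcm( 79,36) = 2844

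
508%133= 109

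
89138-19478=69660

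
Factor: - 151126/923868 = -2^(  -  1)*3^( - 2)  *  11^( - 1)*19^1 *41^1*  97^1*2333^ ( - 1 )=- 75563/461934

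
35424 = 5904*6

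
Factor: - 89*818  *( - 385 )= 28028770 = 2^1 * 5^1*7^1*11^1*89^1*409^1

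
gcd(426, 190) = 2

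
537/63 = 8+11/21=8.52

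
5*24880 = 124400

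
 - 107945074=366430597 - 474375671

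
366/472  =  183/236 = 0.78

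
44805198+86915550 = 131720748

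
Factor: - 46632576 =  - 2^7 * 3^1 * 121439^1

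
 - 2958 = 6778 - 9736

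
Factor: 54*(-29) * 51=-2^1 * 3^4* 17^1*29^1 = -79866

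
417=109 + 308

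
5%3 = 2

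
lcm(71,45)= 3195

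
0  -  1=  - 1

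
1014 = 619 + 395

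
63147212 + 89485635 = 152632847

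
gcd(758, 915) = 1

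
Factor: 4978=2^1*19^1*131^1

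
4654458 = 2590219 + 2064239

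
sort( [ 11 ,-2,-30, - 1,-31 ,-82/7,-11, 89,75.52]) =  [-31, - 30, - 82/7, - 11,-2,  -  1 , 11, 75.52,89]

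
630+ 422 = 1052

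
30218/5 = 6043 + 3/5 = 6043.60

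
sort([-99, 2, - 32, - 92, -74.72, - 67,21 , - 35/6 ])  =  [ -99, - 92, - 74.72,  -  67 , - 32,  -  35/6,2, 21 ]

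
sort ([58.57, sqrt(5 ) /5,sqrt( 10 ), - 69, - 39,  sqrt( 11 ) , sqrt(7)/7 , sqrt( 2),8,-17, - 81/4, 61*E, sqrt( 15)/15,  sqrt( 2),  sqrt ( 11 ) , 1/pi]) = [ - 69,- 39 , - 81/4,- 17 , sqrt( 15)/15,  1/pi,sqrt (7)/7,sqrt( 5)/5,sqrt( 2 ), sqrt( 2 ), sqrt( 10 ),sqrt( 11),  sqrt( 11 ), 8 , 58.57,  61*E]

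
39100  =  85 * 460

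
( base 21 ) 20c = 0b1101111110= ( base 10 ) 894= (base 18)2dc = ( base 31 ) SQ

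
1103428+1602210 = 2705638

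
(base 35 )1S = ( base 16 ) 3F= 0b111111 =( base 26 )2b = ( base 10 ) 63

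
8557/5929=8557/5929=1.44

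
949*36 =34164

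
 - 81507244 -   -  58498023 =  - 23009221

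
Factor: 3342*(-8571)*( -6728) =192718729296  =  2^4*3^2*29^2*557^1*2857^1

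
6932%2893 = 1146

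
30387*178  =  5408886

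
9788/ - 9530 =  - 4894/4765 = - 1.03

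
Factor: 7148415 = 3^1*5^1*17^3*97^1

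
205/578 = 205/578 = 0.35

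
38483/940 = 40+883/940 = 40.94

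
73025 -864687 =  - 791662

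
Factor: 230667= 3^1*23^1*3343^1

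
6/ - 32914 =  - 3/16457 =-  0.00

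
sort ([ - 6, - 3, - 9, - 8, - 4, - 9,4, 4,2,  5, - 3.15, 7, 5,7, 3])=[  -  9, -9,- 8,-6, - 4, - 3.15, - 3,  2,3, 4 , 4 , 5, 5,7  ,  7]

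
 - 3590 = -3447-143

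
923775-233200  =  690575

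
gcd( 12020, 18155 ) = 5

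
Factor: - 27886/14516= -73/38 = -  2^ ( - 1 )*19^( - 1)*73^1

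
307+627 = 934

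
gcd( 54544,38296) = 8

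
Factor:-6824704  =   -2^8*53^1*503^1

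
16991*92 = 1563172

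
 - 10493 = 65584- 76077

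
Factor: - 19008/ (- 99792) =4/21  =  2^2*3^(-1) * 7^ (- 1)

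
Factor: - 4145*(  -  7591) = 5^1 * 829^1 * 7591^1= 31464695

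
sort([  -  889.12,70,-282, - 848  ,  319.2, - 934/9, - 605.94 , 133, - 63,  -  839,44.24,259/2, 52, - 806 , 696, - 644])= [ - 889.12, - 848, - 839, - 806,-644, - 605.94,-282,  -  934/9, -63,44.24,52,70,  259/2,133,319.2,696 ]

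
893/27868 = 893/27868=0.03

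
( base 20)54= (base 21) 4k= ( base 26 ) 40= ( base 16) 68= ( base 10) 104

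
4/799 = 4/799= 0.01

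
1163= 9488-8325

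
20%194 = 20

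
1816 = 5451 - 3635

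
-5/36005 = - 1/7201 = - 0.00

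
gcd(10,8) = 2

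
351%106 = 33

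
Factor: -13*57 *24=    - 17784=   -2^3*3^2*13^1*19^1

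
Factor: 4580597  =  7^1*654371^1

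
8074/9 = 897 + 1/9=897.11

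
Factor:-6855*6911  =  -47374905 = -3^1*5^1*457^1*6911^1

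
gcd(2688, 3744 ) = 96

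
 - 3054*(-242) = 739068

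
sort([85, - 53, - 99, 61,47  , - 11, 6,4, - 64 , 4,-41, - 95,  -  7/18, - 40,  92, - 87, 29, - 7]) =[- 99 , - 95, - 87,-64,-53 , - 41, - 40, - 11, - 7, - 7/18,4,4, 6,29, 47 , 61, 85,92]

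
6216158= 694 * 8957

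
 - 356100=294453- 650553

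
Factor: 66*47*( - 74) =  - 229548 = - 2^2*3^1 * 11^1*37^1 * 47^1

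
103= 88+15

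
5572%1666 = 574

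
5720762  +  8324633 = 14045395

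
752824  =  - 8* (-94103) 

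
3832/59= 64 + 56/59 = 64.95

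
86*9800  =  842800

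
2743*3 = 8229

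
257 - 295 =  - 38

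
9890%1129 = 858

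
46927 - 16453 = 30474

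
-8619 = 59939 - 68558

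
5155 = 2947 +2208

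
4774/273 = 682/39 = 17.49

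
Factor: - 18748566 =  - 2^1 * 3^2*37^1*28151^1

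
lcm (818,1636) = 1636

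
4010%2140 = 1870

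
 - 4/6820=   -  1/1705 = -0.00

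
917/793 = 917/793 = 1.16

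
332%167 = 165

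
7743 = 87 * 89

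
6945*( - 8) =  - 55560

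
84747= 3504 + 81243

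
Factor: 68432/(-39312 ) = -3^(-3 ) * 47^1  =  -47/27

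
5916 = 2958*2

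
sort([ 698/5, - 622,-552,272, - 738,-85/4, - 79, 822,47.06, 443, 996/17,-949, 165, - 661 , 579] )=[-949,- 738 ,-661,-622, - 552,  -  79,-85/4,47.06 , 996/17, 698/5, 165, 272, 443, 579, 822]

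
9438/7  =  1348 + 2/7   =  1348.29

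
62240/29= 2146 + 6/29 =2146.21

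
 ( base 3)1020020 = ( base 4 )32001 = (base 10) 897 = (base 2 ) 1110000001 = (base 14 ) 481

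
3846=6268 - 2422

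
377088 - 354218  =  22870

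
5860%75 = 10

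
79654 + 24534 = 104188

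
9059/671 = 13+ 336/671 = 13.50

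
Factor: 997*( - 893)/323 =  - 17^( - 1 )*47^1*997^1 = -46859/17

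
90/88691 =90/88691 = 0.00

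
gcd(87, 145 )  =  29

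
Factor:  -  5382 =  -2^1 * 3^2*13^1*23^1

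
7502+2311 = 9813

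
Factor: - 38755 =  - 5^1*23^1*337^1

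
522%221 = 80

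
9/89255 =9/89255 = 0.00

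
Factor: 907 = 907^1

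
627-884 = -257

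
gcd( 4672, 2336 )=2336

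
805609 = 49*16441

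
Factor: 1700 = 2^2* 5^2*17^1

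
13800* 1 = 13800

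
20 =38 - 18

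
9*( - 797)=-7173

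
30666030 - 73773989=-43107959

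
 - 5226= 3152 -8378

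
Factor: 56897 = 56897^1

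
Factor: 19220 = 2^2*5^1*31^2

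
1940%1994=1940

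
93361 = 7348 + 86013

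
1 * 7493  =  7493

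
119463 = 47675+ 71788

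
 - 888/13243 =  - 1 + 12355/13243   =  -0.07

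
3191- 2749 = 442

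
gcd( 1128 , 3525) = 141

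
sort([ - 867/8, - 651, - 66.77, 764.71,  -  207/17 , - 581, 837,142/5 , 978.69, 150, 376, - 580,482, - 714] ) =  [ - 714, - 651, - 581, - 580,  -  867/8, - 66.77, - 207/17, 142/5,150,376, 482,764.71,837,  978.69] 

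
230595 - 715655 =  - 485060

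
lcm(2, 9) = 18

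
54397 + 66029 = 120426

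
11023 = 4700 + 6323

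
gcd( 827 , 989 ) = 1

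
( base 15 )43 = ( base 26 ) 2B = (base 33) 1U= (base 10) 63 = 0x3F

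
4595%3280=1315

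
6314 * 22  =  138908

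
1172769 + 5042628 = 6215397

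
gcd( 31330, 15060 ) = 10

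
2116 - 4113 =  - 1997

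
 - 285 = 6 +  - 291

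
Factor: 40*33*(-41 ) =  - 2^3 *3^1*5^1*11^1 * 41^1 = - 54120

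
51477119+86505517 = 137982636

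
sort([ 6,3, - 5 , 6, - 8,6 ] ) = [ - 8, - 5, 3,6,6, 6]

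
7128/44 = 162 = 162.00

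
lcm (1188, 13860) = 41580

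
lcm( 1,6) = 6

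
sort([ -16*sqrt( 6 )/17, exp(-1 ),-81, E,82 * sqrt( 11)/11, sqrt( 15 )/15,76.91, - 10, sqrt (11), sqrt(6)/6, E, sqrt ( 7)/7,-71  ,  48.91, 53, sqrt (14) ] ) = [ - 81, - 71, - 10,-16*sqrt (6) /17, sqrt(15)/15, exp( - 1 ),sqrt (7 )/7, sqrt(6)/6,E,E, sqrt (11), sqrt( 14), 82*sqrt( 11 ) /11, 48.91,53, 76.91]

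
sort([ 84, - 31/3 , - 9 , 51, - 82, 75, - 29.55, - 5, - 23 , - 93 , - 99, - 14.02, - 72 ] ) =[-99, - 93, - 82, - 72 , - 29.55,  -  23,-14.02, - 31/3, - 9 , - 5 , 51 , 75, 84 ]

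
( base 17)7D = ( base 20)6C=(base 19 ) 6I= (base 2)10000100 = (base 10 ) 132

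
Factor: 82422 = 2^1*3^2*19^1*241^1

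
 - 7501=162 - 7663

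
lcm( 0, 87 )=0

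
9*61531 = 553779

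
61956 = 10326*6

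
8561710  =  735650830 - 727089120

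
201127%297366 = 201127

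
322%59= 27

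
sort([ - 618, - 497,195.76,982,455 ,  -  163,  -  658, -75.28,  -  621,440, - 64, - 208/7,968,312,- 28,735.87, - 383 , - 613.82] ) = [ - 658,  -  621, - 618,  -  613.82, - 497,-383,-163, -75.28, - 64,- 208/7 , - 28,195.76 , 312, 440,455,735.87, 968,982]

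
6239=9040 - 2801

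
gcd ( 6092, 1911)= 1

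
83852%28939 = 25974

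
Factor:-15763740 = -2^2*3^1*5^1* 23^1*11423^1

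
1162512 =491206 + 671306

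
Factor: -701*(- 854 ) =598654  =  2^1*7^1*61^1  *701^1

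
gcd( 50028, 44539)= 11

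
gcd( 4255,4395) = 5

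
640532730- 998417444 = - 357884714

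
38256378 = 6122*6249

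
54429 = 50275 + 4154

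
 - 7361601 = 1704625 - 9066226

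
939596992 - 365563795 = 574033197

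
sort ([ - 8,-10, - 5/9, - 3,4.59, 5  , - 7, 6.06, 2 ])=[ - 10, - 8,-7, - 3, - 5/9  ,  2, 4.59, 5, 6.06] 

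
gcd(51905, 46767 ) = 7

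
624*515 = 321360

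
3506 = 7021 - 3515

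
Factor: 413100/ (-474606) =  - 450/517 = - 2^1*3^2 *5^2*11^( - 1)*47^(-1 )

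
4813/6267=4813/6267 = 0.77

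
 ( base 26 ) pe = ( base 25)11e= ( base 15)2e4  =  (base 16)298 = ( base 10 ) 664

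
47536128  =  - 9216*( -5158) 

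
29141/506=57+ 13/22 = 57.59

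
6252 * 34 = 212568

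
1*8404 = 8404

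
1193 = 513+680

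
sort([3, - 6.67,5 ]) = [ -6.67,3 , 5]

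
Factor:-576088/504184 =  - 19^( - 1)*31^( - 1)*673^1 = - 673/589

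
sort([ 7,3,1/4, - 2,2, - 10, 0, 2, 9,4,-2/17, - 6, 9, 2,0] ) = [ - 10, - 6,-2, - 2/17,0 , 0,  1/4,2 , 2,2,3, 4, 7,  9, 9 ] 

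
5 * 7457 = 37285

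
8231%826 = 797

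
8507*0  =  0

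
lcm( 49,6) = 294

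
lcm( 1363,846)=24534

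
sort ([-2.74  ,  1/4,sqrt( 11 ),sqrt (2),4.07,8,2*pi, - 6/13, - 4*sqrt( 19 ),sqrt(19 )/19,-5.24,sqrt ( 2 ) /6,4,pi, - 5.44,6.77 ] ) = [ - 4*sqrt(19),  -  5.44 , - 5.24, - 2.74, - 6/13, sqrt( 19 )/19,sqrt( 2 )/6, 1/4, sqrt( 2 ), pi, sqrt ( 11 ), 4,4.07,2 * pi,6.77,8] 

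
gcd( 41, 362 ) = 1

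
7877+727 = 8604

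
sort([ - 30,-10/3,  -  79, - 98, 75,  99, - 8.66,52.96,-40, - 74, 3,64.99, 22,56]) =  [-98,  -  79 , - 74, -40, - 30, - 8.66,-10/3,  3,  22, 52.96,56,64.99, 75,99]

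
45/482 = 45/482 = 0.09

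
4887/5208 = 1629/1736 = 0.94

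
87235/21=4154 +1/21 = 4154.05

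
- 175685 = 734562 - 910247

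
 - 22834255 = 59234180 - 82068435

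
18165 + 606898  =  625063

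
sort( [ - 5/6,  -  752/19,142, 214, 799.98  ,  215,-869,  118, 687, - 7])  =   [ - 869, - 752/19, - 7, -5/6,118, 142 , 214, 215, 687 , 799.98]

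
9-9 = 0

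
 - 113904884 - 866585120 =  - 980490004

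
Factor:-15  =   - 3^1*5^1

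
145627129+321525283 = 467152412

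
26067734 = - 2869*(-9086)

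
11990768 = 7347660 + 4643108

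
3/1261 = 3/1261 = 0.00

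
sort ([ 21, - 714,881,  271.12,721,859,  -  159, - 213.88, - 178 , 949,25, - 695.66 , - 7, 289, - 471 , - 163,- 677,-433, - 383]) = [-714, - 695.66, -677, - 471, - 433, - 383, - 213.88,  -  178, - 163,-159, - 7,21, 25,271.12, 289, 721,  859,881, 949 ]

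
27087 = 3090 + 23997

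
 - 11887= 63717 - 75604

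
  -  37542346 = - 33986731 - 3555615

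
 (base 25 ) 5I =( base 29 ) 4r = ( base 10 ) 143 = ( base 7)263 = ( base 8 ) 217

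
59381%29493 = 395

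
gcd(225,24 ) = 3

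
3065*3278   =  10047070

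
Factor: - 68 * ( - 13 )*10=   2^3*5^1*13^1*17^1= 8840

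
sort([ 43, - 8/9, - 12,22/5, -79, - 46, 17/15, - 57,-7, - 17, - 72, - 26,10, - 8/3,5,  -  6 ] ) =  [ - 79, - 72, - 57, - 46, - 26 ,-17, - 12, -7, - 6, - 8/3, - 8/9, 17/15,22/5  ,  5, 10, 43]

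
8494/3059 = 8494/3059 = 2.78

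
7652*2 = 15304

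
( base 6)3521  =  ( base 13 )4c9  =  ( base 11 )6A5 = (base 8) 1511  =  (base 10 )841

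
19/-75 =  - 1 + 56/75  =  - 0.25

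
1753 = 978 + 775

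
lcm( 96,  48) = 96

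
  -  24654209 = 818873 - 25473082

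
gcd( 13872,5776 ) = 16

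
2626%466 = 296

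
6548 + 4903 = 11451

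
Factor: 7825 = 5^2*313^1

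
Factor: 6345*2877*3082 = 56260569330 = 2^1*3^4*5^1*7^1*23^1*47^1*67^1 *137^1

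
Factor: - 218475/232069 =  - 225/239 = -3^2*5^2*239^( - 1 )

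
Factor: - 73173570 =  - 2^1 *3^1*5^1 *59^1 *41341^1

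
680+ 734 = 1414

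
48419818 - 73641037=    - 25221219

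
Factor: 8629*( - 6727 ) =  - 7^1 * 31^2*8629^1=-58047283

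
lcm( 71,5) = 355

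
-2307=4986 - 7293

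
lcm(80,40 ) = 80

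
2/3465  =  2/3465 = 0.00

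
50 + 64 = 114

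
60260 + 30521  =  90781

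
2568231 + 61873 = 2630104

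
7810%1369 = 965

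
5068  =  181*28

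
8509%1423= 1394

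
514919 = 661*779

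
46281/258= 179 + 33/86 = 179.38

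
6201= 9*689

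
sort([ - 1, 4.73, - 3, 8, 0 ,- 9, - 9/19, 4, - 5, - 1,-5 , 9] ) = [ - 9,- 5,-5,  -  3, - 1,-1, - 9/19, 0, 4, 4.73, 8, 9] 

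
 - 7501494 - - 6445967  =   - 1055527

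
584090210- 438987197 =145103013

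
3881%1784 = 313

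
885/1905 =59/127 = 0.46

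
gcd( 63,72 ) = 9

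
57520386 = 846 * 67991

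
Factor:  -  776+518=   -  2^1*3^1*43^1= -258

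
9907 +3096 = 13003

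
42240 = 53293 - 11053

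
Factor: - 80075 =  - 5^2*3203^1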